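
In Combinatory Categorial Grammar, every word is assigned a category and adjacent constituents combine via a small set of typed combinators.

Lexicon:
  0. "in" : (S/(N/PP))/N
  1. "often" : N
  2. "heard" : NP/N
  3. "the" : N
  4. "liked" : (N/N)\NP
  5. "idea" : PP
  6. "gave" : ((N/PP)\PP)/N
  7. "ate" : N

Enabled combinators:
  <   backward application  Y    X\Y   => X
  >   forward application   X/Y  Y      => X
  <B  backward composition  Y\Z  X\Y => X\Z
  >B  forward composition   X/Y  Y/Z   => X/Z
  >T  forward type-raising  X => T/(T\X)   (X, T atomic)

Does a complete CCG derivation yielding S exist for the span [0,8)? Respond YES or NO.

YES

[0,8] S   >
  [0,2] S/(N/PP)   >
    [0,1] "in" : (S/(N/PP))/N
    [1,2] "often" : N
  [2,8] N/PP   >B
    [2,5] N/N   <
      [2,4] NP   >
        [2,3] "heard" : NP/N
        [3,4] "the" : N
      [4,5] "liked" : (N/N)\NP
    [5,8] N/PP   <
      [5,6] "idea" : PP
      [6,8] (N/PP)\PP   >
        [6,7] "gave" : ((N/PP)\PP)/N
        [7,8] "ate" : N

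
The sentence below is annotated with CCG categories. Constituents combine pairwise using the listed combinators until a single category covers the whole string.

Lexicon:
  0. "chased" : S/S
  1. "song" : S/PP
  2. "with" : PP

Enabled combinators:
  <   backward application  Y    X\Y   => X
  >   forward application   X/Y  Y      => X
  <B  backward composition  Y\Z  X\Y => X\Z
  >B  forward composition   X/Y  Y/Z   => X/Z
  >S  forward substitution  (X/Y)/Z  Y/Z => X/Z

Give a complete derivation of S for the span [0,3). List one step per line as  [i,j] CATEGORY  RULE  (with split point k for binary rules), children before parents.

[0,3] S   >
  [0,2] S/PP   >B
    [0,1] "chased" : S/S
    [1,2] "song" : S/PP
  [2,3] "with" : PP

[0,1] S/S  lex  "chased"
[1,2] S/PP  lex  "song"
[0,2] S/PP  >B  k=1
[2,3] PP  lex  "with"
[0,3] S  >  k=2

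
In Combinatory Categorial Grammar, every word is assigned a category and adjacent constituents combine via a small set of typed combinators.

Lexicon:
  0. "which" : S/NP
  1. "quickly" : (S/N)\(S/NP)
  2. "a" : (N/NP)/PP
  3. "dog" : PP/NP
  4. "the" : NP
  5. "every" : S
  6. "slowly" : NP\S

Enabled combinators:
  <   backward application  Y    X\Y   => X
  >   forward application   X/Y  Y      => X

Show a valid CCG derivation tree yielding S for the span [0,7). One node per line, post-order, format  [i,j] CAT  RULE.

[0,7] S   >
  [0,2] S/N   <
    [0,1] "which" : S/NP
    [1,2] "quickly" : (S/N)\(S/NP)
  [2,7] N   >
    [2,5] N/NP   >
      [2,3] "a" : (N/NP)/PP
      [3,5] PP   >
        [3,4] "dog" : PP/NP
        [4,5] "the" : NP
    [5,7] NP   <
      [5,6] "every" : S
      [6,7] "slowly" : NP\S

[0,1] S/NP  lex  "which"
[1,2] (S/N)\(S/NP)  lex  "quickly"
[0,2] S/N  <  k=1
[2,3] (N/NP)/PP  lex  "a"
[3,4] PP/NP  lex  "dog"
[4,5] NP  lex  "the"
[3,5] PP  >  k=4
[2,5] N/NP  >  k=3
[5,6] S  lex  "every"
[6,7] NP\S  lex  "slowly"
[5,7] NP  <  k=6
[2,7] N  >  k=5
[0,7] S  >  k=2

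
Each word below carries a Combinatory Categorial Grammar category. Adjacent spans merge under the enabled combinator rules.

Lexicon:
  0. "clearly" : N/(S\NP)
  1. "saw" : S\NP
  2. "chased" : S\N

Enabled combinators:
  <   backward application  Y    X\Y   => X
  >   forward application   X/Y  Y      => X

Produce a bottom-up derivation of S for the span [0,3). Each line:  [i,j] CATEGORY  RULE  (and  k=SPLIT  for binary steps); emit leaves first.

[0,3] S   <
  [0,2] N   >
    [0,1] "clearly" : N/(S\NP)
    [1,2] "saw" : S\NP
  [2,3] "chased" : S\N

[0,1] N/(S\NP)  lex  "clearly"
[1,2] S\NP  lex  "saw"
[0,2] N  >  k=1
[2,3] S\N  lex  "chased"
[0,3] S  <  k=2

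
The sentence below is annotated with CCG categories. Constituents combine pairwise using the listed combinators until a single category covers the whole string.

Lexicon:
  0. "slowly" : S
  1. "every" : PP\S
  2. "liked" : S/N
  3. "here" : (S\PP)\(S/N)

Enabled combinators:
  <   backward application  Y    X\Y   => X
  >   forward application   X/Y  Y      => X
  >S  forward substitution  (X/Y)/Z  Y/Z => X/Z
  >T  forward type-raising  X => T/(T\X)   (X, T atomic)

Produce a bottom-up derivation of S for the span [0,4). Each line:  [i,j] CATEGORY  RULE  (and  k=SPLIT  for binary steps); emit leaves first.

[0,1] S  lex  "slowly"
[0,1] PP/(PP\S)  >T
[1,2] PP\S  lex  "every"
[0,2] PP  >  k=1
[2,3] S/N  lex  "liked"
[3,4] (S\PP)\(S/N)  lex  "here"
[2,4] S\PP  <  k=3
[0,4] S  <  k=2

[0,4] S   <
  [0,2] PP   >
    [0,1] PP/(PP\S)   >T
      [0,1] "slowly" : S
    [1,2] "every" : PP\S
  [2,4] S\PP   <
    [2,3] "liked" : S/N
    [3,4] "here" : (S\PP)\(S/N)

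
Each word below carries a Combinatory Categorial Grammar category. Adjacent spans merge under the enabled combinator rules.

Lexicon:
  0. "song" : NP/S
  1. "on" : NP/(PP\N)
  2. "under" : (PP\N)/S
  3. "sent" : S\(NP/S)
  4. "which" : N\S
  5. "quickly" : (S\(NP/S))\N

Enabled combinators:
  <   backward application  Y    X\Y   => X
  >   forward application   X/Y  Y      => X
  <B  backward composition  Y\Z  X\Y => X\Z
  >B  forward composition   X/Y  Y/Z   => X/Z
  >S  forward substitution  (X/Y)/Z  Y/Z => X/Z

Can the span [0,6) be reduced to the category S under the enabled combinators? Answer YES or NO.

[0,6] S   <
  [0,1] "song" : NP/S
  [1,6] S\(NP/S)   <
    [1,5] N   <
      [1,4] S   <
        [1,3] NP/S   >B
          [1,2] "on" : NP/(PP\N)
          [2,3] "under" : (PP\N)/S
        [3,4] "sent" : S\(NP/S)
      [4,5] "which" : N\S
    [5,6] "quickly" : (S\(NP/S))\N

YES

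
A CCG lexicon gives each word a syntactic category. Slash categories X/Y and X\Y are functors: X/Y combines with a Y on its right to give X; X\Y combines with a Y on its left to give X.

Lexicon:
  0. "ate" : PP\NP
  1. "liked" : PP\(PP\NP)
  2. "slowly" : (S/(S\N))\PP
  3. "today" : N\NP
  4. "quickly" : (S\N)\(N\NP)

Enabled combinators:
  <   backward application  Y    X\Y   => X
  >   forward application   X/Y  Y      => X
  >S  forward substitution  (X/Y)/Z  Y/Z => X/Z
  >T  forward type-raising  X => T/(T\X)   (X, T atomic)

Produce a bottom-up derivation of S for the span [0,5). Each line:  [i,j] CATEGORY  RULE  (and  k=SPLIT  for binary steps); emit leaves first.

[0,1] PP\NP  lex  "ate"
[1,2] PP\(PP\NP)  lex  "liked"
[0,2] PP  <  k=1
[2,3] (S/(S\N))\PP  lex  "slowly"
[0,3] S/(S\N)  <  k=2
[3,4] N\NP  lex  "today"
[4,5] (S\N)\(N\NP)  lex  "quickly"
[3,5] S\N  <  k=4
[0,5] S  >  k=3

[0,5] S   >
  [0,3] S/(S\N)   <
    [0,2] PP   <
      [0,1] "ate" : PP\NP
      [1,2] "liked" : PP\(PP\NP)
    [2,3] "slowly" : (S/(S\N))\PP
  [3,5] S\N   <
    [3,4] "today" : N\NP
    [4,5] "quickly" : (S\N)\(N\NP)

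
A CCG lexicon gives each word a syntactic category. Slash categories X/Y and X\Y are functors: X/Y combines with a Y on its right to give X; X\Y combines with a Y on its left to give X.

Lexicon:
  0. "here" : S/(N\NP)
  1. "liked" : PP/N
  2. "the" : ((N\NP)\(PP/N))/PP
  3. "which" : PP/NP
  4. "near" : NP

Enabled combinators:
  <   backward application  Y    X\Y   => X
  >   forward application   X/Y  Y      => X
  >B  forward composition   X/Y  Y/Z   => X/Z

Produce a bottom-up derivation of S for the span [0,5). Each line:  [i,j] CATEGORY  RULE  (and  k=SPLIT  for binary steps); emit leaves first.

[0,5] S   >
  [0,1] "here" : S/(N\NP)
  [1,5] N\NP   <
    [1,2] "liked" : PP/N
    [2,5] (N\NP)\(PP/N)   >
      [2,3] "the" : ((N\NP)\(PP/N))/PP
      [3,5] PP   >
        [3,4] "which" : PP/NP
        [4,5] "near" : NP

[0,1] S/(N\NP)  lex  "here"
[1,2] PP/N  lex  "liked"
[2,3] ((N\NP)\(PP/N))/PP  lex  "the"
[3,4] PP/NP  lex  "which"
[4,5] NP  lex  "near"
[3,5] PP  >  k=4
[2,5] (N\NP)\(PP/N)  >  k=3
[1,5] N\NP  <  k=2
[0,5] S  >  k=1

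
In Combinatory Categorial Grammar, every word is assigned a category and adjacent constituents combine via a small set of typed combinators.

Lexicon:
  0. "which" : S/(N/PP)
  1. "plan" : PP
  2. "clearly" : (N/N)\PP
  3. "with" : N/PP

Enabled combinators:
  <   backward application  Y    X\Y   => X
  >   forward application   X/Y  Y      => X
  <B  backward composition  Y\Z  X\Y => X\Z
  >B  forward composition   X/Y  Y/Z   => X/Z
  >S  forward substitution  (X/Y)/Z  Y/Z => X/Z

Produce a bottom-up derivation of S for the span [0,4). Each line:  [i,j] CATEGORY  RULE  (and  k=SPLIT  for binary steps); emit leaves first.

[0,4] S   >
  [0,1] "which" : S/(N/PP)
  [1,4] N/PP   >B
    [1,3] N/N   <
      [1,2] "plan" : PP
      [2,3] "clearly" : (N/N)\PP
    [3,4] "with" : N/PP

[0,1] S/(N/PP)  lex  "which"
[1,2] PP  lex  "plan"
[2,3] (N/N)\PP  lex  "clearly"
[1,3] N/N  <  k=2
[3,4] N/PP  lex  "with"
[1,4] N/PP  >B  k=3
[0,4] S  >  k=1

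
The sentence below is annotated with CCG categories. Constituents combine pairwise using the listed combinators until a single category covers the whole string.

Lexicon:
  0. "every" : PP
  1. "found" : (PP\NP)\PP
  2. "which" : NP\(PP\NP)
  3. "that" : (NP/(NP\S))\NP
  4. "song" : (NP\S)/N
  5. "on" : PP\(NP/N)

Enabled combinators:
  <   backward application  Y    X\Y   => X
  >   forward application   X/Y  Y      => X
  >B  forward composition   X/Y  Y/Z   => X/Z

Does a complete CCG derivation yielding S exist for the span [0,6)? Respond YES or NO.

PP (PP\NP)\PP NP\(PP\NP) (NP/(NP\S))\NP (NP\S)/N PP\(NP/N)
CKY chart[0,6] = {PP}; S ∉ chart

NO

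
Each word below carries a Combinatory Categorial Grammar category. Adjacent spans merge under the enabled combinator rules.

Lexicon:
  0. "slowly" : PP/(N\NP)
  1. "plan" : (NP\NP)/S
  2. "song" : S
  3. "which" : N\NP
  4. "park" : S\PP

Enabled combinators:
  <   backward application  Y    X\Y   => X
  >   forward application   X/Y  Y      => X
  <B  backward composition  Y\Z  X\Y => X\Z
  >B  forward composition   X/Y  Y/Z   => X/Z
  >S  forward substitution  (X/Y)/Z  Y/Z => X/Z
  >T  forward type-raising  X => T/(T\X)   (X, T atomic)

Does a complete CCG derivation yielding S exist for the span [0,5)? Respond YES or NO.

[0,5] S   <
  [0,4] PP   >
    [0,1] "slowly" : PP/(N\NP)
    [1,4] N\NP   <B
      [1,3] NP\NP   >
        [1,2] "plan" : (NP\NP)/S
        [2,3] "song" : S
      [3,4] "which" : N\NP
  [4,5] "park" : S\PP

YES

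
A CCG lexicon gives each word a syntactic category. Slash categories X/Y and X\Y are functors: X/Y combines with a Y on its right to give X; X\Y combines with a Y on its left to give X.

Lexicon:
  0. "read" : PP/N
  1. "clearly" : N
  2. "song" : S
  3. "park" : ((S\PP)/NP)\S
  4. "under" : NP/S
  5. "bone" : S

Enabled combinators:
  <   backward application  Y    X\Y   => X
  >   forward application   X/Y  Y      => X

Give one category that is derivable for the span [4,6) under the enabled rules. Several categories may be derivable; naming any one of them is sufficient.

[0,6] S   <
  [0,2] PP   >
    [0,1] "read" : PP/N
    [1,2] "clearly" : N
  [2,6] S\PP   >
    [2,4] (S\PP)/NP   <
      [2,3] "song" : S
      [3,4] "park" : ((S\PP)/NP)\S
    [4,6] NP   >
      [4,5] "under" : NP/S
      [5,6] "bone" : S

NP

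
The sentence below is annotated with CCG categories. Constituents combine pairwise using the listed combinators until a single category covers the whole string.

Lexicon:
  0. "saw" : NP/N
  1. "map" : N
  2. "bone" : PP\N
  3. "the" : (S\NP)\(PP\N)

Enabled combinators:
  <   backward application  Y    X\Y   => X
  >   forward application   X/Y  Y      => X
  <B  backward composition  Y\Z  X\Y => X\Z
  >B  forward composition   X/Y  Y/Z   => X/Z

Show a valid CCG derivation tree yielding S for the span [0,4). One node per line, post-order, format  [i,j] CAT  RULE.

[0,1] NP/N  lex  "saw"
[1,2] N  lex  "map"
[0,2] NP  >  k=1
[2,3] PP\N  lex  "bone"
[3,4] (S\NP)\(PP\N)  lex  "the"
[2,4] S\NP  <  k=3
[0,4] S  <  k=2

[0,4] S   <
  [0,2] NP   >
    [0,1] "saw" : NP/N
    [1,2] "map" : N
  [2,4] S\NP   <
    [2,3] "bone" : PP\N
    [3,4] "the" : (S\NP)\(PP\N)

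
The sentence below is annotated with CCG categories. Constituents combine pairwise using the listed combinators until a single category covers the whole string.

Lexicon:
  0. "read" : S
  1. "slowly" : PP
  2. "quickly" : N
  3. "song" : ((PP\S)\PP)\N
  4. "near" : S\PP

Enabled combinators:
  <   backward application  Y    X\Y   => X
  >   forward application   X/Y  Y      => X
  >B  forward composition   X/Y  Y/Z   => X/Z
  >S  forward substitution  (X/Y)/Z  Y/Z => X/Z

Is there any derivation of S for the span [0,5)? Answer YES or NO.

[0,5] S   <
  [0,4] PP   <
    [0,1] "read" : S
    [1,4] PP\S   <
      [1,2] "slowly" : PP
      [2,4] (PP\S)\PP   <
        [2,3] "quickly" : N
        [3,4] "song" : ((PP\S)\PP)\N
  [4,5] "near" : S\PP

YES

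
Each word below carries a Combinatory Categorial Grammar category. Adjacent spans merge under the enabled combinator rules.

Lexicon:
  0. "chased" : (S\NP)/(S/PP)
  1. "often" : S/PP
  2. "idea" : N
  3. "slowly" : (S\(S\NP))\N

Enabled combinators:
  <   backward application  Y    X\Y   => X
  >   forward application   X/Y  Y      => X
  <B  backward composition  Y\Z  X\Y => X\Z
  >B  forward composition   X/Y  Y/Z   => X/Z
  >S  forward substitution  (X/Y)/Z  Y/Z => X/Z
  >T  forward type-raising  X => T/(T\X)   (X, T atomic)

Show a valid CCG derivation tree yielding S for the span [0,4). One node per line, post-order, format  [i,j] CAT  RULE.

[0,4] S   <
  [0,2] S\NP   >
    [0,1] "chased" : (S\NP)/(S/PP)
    [1,2] "often" : S/PP
  [2,4] S\(S\NP)   <
    [2,3] "idea" : N
    [3,4] "slowly" : (S\(S\NP))\N

[0,1] (S\NP)/(S/PP)  lex  "chased"
[1,2] S/PP  lex  "often"
[0,2] S\NP  >  k=1
[2,3] N  lex  "idea"
[3,4] (S\(S\NP))\N  lex  "slowly"
[2,4] S\(S\NP)  <  k=3
[0,4] S  <  k=2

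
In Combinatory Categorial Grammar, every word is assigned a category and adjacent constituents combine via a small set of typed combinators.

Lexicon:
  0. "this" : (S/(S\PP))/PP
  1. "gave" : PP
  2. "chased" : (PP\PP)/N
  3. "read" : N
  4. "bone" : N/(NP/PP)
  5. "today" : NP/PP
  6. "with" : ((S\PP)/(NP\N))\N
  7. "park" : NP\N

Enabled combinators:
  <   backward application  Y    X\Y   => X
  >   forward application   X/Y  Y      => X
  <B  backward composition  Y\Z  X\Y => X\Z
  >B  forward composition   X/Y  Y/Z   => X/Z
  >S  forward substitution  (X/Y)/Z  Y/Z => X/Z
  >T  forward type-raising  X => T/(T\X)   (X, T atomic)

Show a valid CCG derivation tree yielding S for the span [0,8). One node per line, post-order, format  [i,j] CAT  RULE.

[0,1] (S/(S\PP))/PP  lex  "this"
[1,2] PP  lex  "gave"
[0,2] S/(S\PP)  >  k=1
[2,3] (PP\PP)/N  lex  "chased"
[3,4] N  lex  "read"
[2,4] PP\PP  >  k=3
[4,5] N/(NP/PP)  lex  "bone"
[5,6] NP/PP  lex  "today"
[4,6] N  >  k=5
[6,7] ((S\PP)/(NP\N))\N  lex  "with"
[4,7] (S\PP)/(NP\N)  <  k=6
[7,8] NP\N  lex  "park"
[4,8] S\PP  >  k=7
[2,8] S\PP  <B  k=4
[0,8] S  >  k=2

[0,8] S   >
  [0,2] S/(S\PP)   >
    [0,1] "this" : (S/(S\PP))/PP
    [1,2] "gave" : PP
  [2,8] S\PP   <B
    [2,4] PP\PP   >
      [2,3] "chased" : (PP\PP)/N
      [3,4] "read" : N
    [4,8] S\PP   >
      [4,7] (S\PP)/(NP\N)   <
        [4,6] N   >
          [4,5] "bone" : N/(NP/PP)
          [5,6] "today" : NP/PP
        [6,7] "with" : ((S\PP)/(NP\N))\N
      [7,8] "park" : NP\N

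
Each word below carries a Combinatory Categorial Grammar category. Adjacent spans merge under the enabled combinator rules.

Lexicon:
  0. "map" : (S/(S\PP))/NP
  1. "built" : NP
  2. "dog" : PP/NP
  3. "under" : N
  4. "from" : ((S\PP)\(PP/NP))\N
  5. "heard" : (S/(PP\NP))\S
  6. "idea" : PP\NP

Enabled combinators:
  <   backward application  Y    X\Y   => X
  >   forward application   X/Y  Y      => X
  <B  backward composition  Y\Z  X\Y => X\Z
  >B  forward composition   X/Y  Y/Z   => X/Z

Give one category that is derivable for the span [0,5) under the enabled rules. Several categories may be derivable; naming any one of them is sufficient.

[0,7] S   >
  [0,6] S/(PP\NP)   <
    [0,5] S   >
      [0,2] S/(S\PP)   >
        [0,1] "map" : (S/(S\PP))/NP
        [1,2] "built" : NP
      [2,5] S\PP   <
        [2,3] "dog" : PP/NP
        [3,5] (S\PP)\(PP/NP)   <
          [3,4] "under" : N
          [4,5] "from" : ((S\PP)\(PP/NP))\N
    [5,6] "heard" : (S/(PP\NP))\S
  [6,7] "idea" : PP\NP

S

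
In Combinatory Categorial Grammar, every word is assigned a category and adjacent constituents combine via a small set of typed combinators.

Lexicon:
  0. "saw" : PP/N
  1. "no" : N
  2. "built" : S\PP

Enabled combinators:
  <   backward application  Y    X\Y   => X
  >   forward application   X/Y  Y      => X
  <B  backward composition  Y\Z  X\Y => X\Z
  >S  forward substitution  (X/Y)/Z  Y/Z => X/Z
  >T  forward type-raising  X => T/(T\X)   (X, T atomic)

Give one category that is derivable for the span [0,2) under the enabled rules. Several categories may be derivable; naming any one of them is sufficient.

[0,3] S   <
  [0,2] PP   >
    [0,1] "saw" : PP/N
    [1,2] "no" : N
  [2,3] "built" : S\PP

PP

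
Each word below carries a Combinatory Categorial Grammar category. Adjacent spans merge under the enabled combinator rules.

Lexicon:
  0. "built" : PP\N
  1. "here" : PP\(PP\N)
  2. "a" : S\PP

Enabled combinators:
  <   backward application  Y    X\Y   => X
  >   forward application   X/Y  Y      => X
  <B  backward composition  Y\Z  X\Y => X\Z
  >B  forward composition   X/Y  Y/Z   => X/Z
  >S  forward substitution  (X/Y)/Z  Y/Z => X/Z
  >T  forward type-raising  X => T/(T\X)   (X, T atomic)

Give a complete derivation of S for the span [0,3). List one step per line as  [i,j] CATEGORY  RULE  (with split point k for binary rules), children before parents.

[0,3] S   <
  [0,2] PP   <
    [0,1] "built" : PP\N
    [1,2] "here" : PP\(PP\N)
  [2,3] "a" : S\PP

[0,1] PP\N  lex  "built"
[1,2] PP\(PP\N)  lex  "here"
[0,2] PP  <  k=1
[2,3] S\PP  lex  "a"
[0,3] S  <  k=2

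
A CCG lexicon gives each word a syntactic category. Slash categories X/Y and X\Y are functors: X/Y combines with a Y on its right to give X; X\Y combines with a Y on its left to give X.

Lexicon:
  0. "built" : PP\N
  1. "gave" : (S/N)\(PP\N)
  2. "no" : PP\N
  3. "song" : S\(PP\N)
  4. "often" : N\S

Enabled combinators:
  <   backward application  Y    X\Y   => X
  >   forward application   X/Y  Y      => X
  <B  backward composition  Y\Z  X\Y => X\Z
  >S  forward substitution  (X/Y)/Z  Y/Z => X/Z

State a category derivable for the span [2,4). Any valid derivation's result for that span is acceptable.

S

[0,5] S   >
  [0,2] S/N   <
    [0,1] "built" : PP\N
    [1,2] "gave" : (S/N)\(PP\N)
  [2,5] N   <
    [2,4] S   <
      [2,3] "no" : PP\N
      [3,4] "song" : S\(PP\N)
    [4,5] "often" : N\S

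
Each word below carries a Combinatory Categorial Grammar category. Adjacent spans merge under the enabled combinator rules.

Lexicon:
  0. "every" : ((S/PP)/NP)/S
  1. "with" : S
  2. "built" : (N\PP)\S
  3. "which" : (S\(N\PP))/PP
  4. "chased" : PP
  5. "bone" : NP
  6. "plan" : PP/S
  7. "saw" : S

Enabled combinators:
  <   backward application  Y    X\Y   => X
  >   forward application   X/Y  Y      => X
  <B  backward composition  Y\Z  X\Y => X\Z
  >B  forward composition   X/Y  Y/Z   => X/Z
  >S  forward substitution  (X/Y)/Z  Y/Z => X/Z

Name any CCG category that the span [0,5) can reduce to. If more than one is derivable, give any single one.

(S/PP)/NP

[0,8] S   >
  [0,6] S/PP   >
    [0,5] (S/PP)/NP   >
      [0,1] "every" : ((S/PP)/NP)/S
      [1,5] S   <
        [1,3] N\PP   <
          [1,2] "with" : S
          [2,3] "built" : (N\PP)\S
        [3,5] S\(N\PP)   >
          [3,4] "which" : (S\(N\PP))/PP
          [4,5] "chased" : PP
    [5,6] "bone" : NP
  [6,8] PP   >
    [6,7] "plan" : PP/S
    [7,8] "saw" : S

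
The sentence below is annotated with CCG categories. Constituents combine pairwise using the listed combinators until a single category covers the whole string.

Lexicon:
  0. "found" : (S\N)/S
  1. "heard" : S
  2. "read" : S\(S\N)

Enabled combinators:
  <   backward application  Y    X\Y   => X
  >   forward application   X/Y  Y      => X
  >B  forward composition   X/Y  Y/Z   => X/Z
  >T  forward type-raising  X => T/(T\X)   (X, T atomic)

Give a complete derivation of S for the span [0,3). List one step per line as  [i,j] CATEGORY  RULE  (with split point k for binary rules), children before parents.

[0,3] S   <
  [0,2] S\N   >
    [0,1] "found" : (S\N)/S
    [1,2] "heard" : S
  [2,3] "read" : S\(S\N)

[0,1] (S\N)/S  lex  "found"
[1,2] S  lex  "heard"
[0,2] S\N  >  k=1
[2,3] S\(S\N)  lex  "read"
[0,3] S  <  k=2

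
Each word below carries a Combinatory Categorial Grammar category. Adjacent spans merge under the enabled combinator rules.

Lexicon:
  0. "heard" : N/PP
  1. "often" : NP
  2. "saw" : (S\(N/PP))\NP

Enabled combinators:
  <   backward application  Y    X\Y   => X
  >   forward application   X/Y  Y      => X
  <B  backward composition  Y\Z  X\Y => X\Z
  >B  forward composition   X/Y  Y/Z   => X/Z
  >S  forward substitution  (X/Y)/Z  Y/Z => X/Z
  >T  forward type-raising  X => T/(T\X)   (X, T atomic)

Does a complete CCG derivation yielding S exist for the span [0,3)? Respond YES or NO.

[0,3] S   <
  [0,1] "heard" : N/PP
  [1,3] S\(N/PP)   <
    [1,2] "often" : NP
    [2,3] "saw" : (S\(N/PP))\NP

YES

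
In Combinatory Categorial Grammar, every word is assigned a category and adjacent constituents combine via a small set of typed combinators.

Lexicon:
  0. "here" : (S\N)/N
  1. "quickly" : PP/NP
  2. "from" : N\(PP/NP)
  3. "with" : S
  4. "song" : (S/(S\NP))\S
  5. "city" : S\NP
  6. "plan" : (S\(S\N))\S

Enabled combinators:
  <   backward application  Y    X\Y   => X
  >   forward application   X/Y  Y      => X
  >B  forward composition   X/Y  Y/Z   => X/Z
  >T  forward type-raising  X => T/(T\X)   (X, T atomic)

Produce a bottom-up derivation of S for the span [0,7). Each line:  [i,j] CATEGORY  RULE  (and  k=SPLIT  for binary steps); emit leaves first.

[0,1] (S\N)/N  lex  "here"
[1,2] PP/NP  lex  "quickly"
[2,3] N\(PP/NP)  lex  "from"
[1,3] N  <  k=2
[0,3] S\N  >  k=1
[3,4] S  lex  "with"
[4,5] (S/(S\NP))\S  lex  "song"
[3,5] S/(S\NP)  <  k=4
[5,6] S\NP  lex  "city"
[3,6] S  >  k=5
[6,7] (S\(S\N))\S  lex  "plan"
[3,7] S\(S\N)  <  k=6
[0,7] S  <  k=3

[0,7] S   <
  [0,3] S\N   >
    [0,1] "here" : (S\N)/N
    [1,3] N   <
      [1,2] "quickly" : PP/NP
      [2,3] "from" : N\(PP/NP)
  [3,7] S\(S\N)   <
    [3,6] S   >
      [3,5] S/(S\NP)   <
        [3,4] "with" : S
        [4,5] "song" : (S/(S\NP))\S
      [5,6] "city" : S\NP
    [6,7] "plan" : (S\(S\N))\S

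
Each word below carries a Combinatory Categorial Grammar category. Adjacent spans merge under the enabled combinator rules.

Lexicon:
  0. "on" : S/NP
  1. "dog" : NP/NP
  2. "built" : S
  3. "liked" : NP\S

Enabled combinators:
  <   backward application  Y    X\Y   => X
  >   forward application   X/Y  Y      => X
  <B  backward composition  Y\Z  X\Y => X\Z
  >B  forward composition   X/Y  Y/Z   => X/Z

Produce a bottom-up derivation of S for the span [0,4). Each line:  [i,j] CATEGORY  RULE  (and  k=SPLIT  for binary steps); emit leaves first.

[0,1] S/NP  lex  "on"
[1,2] NP/NP  lex  "dog"
[0,2] S/NP  >B  k=1
[2,3] S  lex  "built"
[3,4] NP\S  lex  "liked"
[2,4] NP  <  k=3
[0,4] S  >  k=2

[0,4] S   >
  [0,2] S/NP   >B
    [0,1] "on" : S/NP
    [1,2] "dog" : NP/NP
  [2,4] NP   <
    [2,3] "built" : S
    [3,4] "liked" : NP\S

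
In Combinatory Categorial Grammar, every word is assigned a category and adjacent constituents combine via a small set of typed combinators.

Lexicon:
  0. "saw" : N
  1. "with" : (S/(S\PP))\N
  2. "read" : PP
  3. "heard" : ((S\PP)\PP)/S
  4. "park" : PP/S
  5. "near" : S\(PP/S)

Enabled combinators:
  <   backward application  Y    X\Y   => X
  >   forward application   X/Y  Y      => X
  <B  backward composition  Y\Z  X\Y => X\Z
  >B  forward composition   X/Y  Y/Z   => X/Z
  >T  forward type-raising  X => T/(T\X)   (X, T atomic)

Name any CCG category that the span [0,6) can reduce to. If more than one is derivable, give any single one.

S

[0,6] S   >
  [0,2] S/(S\PP)   <
    [0,1] "saw" : N
    [1,2] "with" : (S/(S\PP))\N
  [2,6] S\PP   <
    [2,3] "read" : PP
    [3,6] (S\PP)\PP   >
      [3,4] "heard" : ((S\PP)\PP)/S
      [4,6] S   <
        [4,5] "park" : PP/S
        [5,6] "near" : S\(PP/S)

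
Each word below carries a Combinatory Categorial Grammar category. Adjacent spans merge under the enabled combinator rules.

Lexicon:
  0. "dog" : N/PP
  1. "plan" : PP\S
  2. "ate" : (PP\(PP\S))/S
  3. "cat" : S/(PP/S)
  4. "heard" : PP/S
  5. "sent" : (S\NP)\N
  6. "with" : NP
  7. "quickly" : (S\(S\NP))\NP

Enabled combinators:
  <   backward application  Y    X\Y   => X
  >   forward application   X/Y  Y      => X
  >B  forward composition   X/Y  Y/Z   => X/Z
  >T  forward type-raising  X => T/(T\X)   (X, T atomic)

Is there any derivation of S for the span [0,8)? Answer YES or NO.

YES

[0,8] S   <
  [0,6] S\NP   <
    [0,5] N   >
      [0,1] "dog" : N/PP
      [1,5] PP   <
        [1,2] "plan" : PP\S
        [2,5] PP\(PP\S)   >
          [2,3] "ate" : (PP\(PP\S))/S
          [3,5] S   >
            [3,4] "cat" : S/(PP/S)
            [4,5] "heard" : PP/S
    [5,6] "sent" : (S\NP)\N
  [6,8] S\(S\NP)   <
    [6,7] "with" : NP
    [7,8] "quickly" : (S\(S\NP))\NP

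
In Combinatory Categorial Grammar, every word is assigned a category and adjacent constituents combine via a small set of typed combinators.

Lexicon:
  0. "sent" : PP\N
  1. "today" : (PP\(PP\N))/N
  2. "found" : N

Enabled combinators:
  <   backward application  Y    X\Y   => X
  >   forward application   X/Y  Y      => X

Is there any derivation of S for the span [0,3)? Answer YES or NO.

NO

PP\N (PP\(PP\N))/N N
CKY chart[0,3] = {PP}; S ∉ chart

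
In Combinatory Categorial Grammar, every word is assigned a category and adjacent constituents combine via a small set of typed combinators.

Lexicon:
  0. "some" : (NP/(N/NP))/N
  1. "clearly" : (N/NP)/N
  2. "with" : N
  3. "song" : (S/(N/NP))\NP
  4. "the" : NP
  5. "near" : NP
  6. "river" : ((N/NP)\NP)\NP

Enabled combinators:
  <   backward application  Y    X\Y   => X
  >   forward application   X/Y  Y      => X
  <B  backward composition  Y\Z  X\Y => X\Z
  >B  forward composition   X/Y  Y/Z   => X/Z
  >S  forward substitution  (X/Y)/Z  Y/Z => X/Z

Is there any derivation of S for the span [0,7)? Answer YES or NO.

YES

[0,7] S   >
  [0,4] S/(N/NP)   <
    [0,3] NP   >
      [0,2] NP/N   >S
        [0,1] "some" : (NP/(N/NP))/N
        [1,2] "clearly" : (N/NP)/N
      [2,3] "with" : N
    [3,4] "song" : (S/(N/NP))\NP
  [4,7] N/NP   <
    [4,5] "the" : NP
    [5,7] (N/NP)\NP   <
      [5,6] "near" : NP
      [6,7] "river" : ((N/NP)\NP)\NP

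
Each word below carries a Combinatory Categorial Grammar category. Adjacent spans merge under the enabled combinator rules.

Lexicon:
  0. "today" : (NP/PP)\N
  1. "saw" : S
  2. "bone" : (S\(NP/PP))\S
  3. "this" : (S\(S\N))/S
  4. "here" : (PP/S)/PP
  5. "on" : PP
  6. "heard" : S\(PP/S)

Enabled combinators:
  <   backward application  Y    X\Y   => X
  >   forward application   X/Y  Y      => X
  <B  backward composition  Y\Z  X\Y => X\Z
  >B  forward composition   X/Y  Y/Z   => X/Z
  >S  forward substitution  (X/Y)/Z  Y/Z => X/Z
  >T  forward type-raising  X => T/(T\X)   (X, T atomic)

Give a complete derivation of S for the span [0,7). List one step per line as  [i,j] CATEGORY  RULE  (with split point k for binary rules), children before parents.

[0,7] S   <
  [0,3] S\N   <B
    [0,1] "today" : (NP/PP)\N
    [1,3] S\(NP/PP)   <
      [1,2] "saw" : S
      [2,3] "bone" : (S\(NP/PP))\S
  [3,7] S\(S\N)   >
    [3,4] "this" : (S\(S\N))/S
    [4,7] S   <
      [4,6] PP/S   >
        [4,5] "here" : (PP/S)/PP
        [5,6] "on" : PP
      [6,7] "heard" : S\(PP/S)

[0,1] (NP/PP)\N  lex  "today"
[1,2] S  lex  "saw"
[2,3] (S\(NP/PP))\S  lex  "bone"
[1,3] S\(NP/PP)  <  k=2
[0,3] S\N  <B  k=1
[3,4] (S\(S\N))/S  lex  "this"
[4,5] (PP/S)/PP  lex  "here"
[5,6] PP  lex  "on"
[4,6] PP/S  >  k=5
[6,7] S\(PP/S)  lex  "heard"
[4,7] S  <  k=6
[3,7] S\(S\N)  >  k=4
[0,7] S  <  k=3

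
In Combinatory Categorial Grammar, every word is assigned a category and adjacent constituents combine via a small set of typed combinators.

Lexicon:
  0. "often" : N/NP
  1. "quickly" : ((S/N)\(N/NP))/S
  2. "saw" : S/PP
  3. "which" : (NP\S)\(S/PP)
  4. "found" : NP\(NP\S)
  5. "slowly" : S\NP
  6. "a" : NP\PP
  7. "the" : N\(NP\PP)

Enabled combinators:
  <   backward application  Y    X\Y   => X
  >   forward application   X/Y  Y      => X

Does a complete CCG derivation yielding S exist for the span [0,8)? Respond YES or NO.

[0,8] S   >
  [0,6] S/N   <
    [0,1] "often" : N/NP
    [1,6] (S/N)\(N/NP)   >
      [1,2] "quickly" : ((S/N)\(N/NP))/S
      [2,6] S   <
        [2,5] NP   <
          [2,4] NP\S   <
            [2,3] "saw" : S/PP
            [3,4] "which" : (NP\S)\(S/PP)
          [4,5] "found" : NP\(NP\S)
        [5,6] "slowly" : S\NP
  [6,8] N   <
    [6,7] "a" : NP\PP
    [7,8] "the" : N\(NP\PP)

YES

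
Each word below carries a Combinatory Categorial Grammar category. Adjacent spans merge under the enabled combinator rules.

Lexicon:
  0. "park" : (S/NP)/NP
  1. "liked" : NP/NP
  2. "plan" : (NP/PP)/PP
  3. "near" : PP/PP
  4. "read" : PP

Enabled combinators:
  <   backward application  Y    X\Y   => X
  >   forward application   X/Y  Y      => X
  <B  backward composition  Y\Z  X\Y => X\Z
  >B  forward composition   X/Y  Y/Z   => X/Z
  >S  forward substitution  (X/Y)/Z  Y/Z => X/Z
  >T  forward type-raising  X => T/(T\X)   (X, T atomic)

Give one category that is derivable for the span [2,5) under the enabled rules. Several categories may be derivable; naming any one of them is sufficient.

[0,5] S   >
  [0,2] S/NP   >S
    [0,1] "park" : (S/NP)/NP
    [1,2] "liked" : NP/NP
  [2,5] NP   >
    [2,4] NP/PP   >S
      [2,3] "plan" : (NP/PP)/PP
      [3,4] "near" : PP/PP
    [4,5] "read" : PP

NP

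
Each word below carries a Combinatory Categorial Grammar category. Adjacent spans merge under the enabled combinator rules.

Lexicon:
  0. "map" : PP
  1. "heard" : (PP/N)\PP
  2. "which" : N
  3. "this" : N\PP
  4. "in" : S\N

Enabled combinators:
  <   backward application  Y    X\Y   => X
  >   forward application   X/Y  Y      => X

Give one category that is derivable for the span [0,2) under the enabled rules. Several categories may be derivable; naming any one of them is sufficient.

[0,5] S   <
  [0,4] N   <
    [0,3] PP   >
      [0,2] PP/N   <
        [0,1] "map" : PP
        [1,2] "heard" : (PP/N)\PP
      [2,3] "which" : N
    [3,4] "this" : N\PP
  [4,5] "in" : S\N

PP/N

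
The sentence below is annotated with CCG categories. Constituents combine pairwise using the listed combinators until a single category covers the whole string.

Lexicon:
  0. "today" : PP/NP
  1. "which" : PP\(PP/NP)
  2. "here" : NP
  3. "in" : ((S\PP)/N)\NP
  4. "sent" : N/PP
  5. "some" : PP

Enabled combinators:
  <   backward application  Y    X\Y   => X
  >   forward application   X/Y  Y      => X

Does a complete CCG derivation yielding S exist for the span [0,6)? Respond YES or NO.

YES

[0,6] S   <
  [0,2] PP   <
    [0,1] "today" : PP/NP
    [1,2] "which" : PP\(PP/NP)
  [2,6] S\PP   >
    [2,4] (S\PP)/N   <
      [2,3] "here" : NP
      [3,4] "in" : ((S\PP)/N)\NP
    [4,6] N   >
      [4,5] "sent" : N/PP
      [5,6] "some" : PP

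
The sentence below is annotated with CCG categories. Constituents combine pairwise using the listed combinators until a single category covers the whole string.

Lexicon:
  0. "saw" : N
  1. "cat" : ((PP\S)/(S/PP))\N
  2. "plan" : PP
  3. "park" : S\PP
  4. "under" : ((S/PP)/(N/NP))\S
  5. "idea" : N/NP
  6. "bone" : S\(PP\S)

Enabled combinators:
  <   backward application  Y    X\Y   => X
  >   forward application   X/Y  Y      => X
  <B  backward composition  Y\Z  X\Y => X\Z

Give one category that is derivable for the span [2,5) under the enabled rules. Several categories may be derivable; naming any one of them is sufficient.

[0,7] S   <
  [0,6] PP\S   >
    [0,2] (PP\S)/(S/PP)   <
      [0,1] "saw" : N
      [1,2] "cat" : ((PP\S)/(S/PP))\N
    [2,6] S/PP   >
      [2,5] (S/PP)/(N/NP)   <
        [2,4] S   <
          [2,3] "plan" : PP
          [3,4] "park" : S\PP
        [4,5] "under" : ((S/PP)/(N/NP))\S
      [5,6] "idea" : N/NP
  [6,7] "bone" : S\(PP\S)

(S/PP)/(N/NP)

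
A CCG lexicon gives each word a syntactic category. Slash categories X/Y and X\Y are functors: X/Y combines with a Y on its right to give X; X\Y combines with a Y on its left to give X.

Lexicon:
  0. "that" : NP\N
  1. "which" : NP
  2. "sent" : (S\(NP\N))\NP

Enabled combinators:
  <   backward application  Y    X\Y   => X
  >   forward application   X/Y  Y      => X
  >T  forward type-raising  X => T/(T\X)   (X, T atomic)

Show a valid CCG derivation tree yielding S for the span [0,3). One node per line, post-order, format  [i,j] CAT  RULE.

[0,3] S   <
  [0,1] "that" : NP\N
  [1,3] S\(NP\N)   <
    [1,2] "which" : NP
    [2,3] "sent" : (S\(NP\N))\NP

[0,1] NP\N  lex  "that"
[1,2] NP  lex  "which"
[2,3] (S\(NP\N))\NP  lex  "sent"
[1,3] S\(NP\N)  <  k=2
[0,3] S  <  k=1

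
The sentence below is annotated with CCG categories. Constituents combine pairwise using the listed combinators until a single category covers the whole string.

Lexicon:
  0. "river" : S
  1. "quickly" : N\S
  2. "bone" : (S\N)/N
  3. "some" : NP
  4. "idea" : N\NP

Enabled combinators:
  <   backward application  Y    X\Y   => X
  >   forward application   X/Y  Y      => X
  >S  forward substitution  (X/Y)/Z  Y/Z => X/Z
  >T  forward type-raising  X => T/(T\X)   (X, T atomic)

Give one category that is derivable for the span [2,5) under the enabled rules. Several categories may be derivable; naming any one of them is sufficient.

S\N

[0,5] S   <
  [0,2] N   >
    [0,1] N/(N\S)   >T
      [0,1] "river" : S
    [1,2] "quickly" : N\S
  [2,5] S\N   >
    [2,3] "bone" : (S\N)/N
    [3,5] N   <
      [3,4] "some" : NP
      [4,5] "idea" : N\NP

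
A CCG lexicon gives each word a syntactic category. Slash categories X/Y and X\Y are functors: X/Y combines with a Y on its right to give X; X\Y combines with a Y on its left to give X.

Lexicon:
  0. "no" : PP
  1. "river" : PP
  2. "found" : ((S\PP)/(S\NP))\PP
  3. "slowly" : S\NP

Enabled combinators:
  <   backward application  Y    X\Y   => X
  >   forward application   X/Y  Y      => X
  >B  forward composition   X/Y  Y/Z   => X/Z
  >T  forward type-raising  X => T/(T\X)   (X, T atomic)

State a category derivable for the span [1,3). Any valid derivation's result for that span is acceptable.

[0,4] S   <
  [0,1] "no" : PP
  [1,4] S\PP   >
    [1,3] (S\PP)/(S\NP)   <
      [1,2] "river" : PP
      [2,3] "found" : ((S\PP)/(S\NP))\PP
    [3,4] "slowly" : S\NP

(S\PP)/(S\NP)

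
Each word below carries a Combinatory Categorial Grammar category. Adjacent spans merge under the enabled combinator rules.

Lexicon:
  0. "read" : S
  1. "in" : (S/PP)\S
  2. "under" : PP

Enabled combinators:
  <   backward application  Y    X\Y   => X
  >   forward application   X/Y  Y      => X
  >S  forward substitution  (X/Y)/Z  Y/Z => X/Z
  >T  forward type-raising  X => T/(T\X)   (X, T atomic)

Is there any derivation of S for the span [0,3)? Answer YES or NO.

[0,3] S   >
  [0,2] S/PP   <
    [0,1] "read" : S
    [1,2] "in" : (S/PP)\S
  [2,3] "under" : PP

YES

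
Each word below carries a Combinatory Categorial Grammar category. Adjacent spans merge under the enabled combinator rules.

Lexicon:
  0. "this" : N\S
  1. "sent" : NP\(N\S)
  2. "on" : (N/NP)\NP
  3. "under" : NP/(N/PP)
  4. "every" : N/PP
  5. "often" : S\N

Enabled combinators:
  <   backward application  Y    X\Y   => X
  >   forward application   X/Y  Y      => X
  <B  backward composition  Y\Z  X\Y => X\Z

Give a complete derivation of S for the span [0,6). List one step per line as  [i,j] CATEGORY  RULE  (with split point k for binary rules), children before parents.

[0,1] N\S  lex  "this"
[1,2] NP\(N\S)  lex  "sent"
[0,2] NP  <  k=1
[2,3] (N/NP)\NP  lex  "on"
[0,3] N/NP  <  k=2
[3,4] NP/(N/PP)  lex  "under"
[4,5] N/PP  lex  "every"
[3,5] NP  >  k=4
[0,5] N  >  k=3
[5,6] S\N  lex  "often"
[0,6] S  <  k=5

[0,6] S   <
  [0,5] N   >
    [0,3] N/NP   <
      [0,2] NP   <
        [0,1] "this" : N\S
        [1,2] "sent" : NP\(N\S)
      [2,3] "on" : (N/NP)\NP
    [3,5] NP   >
      [3,4] "under" : NP/(N/PP)
      [4,5] "every" : N/PP
  [5,6] "often" : S\N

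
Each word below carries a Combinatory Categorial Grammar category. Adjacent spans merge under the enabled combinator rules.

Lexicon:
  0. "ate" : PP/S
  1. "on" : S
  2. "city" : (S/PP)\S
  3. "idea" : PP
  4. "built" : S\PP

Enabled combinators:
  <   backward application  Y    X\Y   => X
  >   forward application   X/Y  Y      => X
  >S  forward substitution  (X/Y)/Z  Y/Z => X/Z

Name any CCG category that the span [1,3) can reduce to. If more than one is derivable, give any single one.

[0,5] S   <
  [0,4] PP   >
    [0,1] "ate" : PP/S
    [1,4] S   >
      [1,3] S/PP   <
        [1,2] "on" : S
        [2,3] "city" : (S/PP)\S
      [3,4] "idea" : PP
  [4,5] "built" : S\PP

S/PP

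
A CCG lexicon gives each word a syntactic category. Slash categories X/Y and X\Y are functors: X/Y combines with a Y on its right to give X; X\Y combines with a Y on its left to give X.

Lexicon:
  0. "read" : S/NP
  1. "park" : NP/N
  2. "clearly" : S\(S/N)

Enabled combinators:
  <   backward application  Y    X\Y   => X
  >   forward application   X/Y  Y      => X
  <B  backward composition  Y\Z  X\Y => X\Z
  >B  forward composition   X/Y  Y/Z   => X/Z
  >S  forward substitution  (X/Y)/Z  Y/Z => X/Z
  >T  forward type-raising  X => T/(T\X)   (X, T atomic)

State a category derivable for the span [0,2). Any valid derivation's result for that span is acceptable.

S/N

[0,3] S   <
  [0,2] S/N   >B
    [0,1] "read" : S/NP
    [1,2] "park" : NP/N
  [2,3] "clearly" : S\(S/N)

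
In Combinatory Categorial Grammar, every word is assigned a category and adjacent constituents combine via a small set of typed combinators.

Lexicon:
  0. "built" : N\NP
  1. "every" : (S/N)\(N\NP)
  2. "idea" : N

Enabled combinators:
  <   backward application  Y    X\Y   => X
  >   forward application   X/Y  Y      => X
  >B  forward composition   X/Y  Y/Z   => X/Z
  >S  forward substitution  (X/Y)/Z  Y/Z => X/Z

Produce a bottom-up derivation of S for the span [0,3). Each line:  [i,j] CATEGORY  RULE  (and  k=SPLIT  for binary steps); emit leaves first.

[0,1] N\NP  lex  "built"
[1,2] (S/N)\(N\NP)  lex  "every"
[0,2] S/N  <  k=1
[2,3] N  lex  "idea"
[0,3] S  >  k=2

[0,3] S   >
  [0,2] S/N   <
    [0,1] "built" : N\NP
    [1,2] "every" : (S/N)\(N\NP)
  [2,3] "idea" : N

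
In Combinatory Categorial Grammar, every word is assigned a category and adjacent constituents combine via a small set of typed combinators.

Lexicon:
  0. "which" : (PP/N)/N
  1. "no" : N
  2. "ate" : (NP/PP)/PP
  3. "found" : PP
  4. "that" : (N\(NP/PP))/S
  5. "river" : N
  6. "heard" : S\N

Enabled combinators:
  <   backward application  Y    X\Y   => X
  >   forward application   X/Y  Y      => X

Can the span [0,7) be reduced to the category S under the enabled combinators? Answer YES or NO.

NO

(PP/N)/N N (NP/PP)/PP PP (N\(NP/PP))/S N S\N
CKY chart[0,7] = {PP}; S ∉ chart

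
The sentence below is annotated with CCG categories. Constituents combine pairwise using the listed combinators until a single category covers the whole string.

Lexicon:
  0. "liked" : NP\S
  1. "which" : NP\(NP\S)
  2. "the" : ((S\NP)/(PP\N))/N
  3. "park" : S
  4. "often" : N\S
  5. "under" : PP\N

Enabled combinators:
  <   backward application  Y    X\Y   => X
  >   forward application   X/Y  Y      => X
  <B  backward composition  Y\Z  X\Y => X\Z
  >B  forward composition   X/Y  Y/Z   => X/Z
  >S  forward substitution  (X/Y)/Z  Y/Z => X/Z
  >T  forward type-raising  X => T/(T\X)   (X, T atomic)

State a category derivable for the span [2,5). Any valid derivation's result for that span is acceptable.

(S\NP)/(PP\N)

[0,6] S   <
  [0,2] NP   <
    [0,1] "liked" : NP\S
    [1,2] "which" : NP\(NP\S)
  [2,6] S\NP   >
    [2,5] (S\NP)/(PP\N)   >
      [2,3] "the" : ((S\NP)/(PP\N))/N
      [3,5] N   <
        [3,4] "park" : S
        [4,5] "often" : N\S
    [5,6] "under" : PP\N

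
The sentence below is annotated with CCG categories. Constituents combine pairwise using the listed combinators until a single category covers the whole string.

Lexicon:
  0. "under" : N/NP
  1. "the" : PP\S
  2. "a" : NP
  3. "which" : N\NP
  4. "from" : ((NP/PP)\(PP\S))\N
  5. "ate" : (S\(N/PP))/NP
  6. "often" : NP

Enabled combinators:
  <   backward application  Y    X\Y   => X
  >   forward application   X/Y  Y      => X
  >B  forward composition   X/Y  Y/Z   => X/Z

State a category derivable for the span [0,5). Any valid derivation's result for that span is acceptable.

N/PP

[0,7] S   <
  [0,5] N/PP   >B
    [0,1] "under" : N/NP
    [1,5] NP/PP   <
      [1,2] "the" : PP\S
      [2,5] (NP/PP)\(PP\S)   <
        [2,4] N   <
          [2,3] "a" : NP
          [3,4] "which" : N\NP
        [4,5] "from" : ((NP/PP)\(PP\S))\N
  [5,7] S\(N/PP)   >
    [5,6] "ate" : (S\(N/PP))/NP
    [6,7] "often" : NP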